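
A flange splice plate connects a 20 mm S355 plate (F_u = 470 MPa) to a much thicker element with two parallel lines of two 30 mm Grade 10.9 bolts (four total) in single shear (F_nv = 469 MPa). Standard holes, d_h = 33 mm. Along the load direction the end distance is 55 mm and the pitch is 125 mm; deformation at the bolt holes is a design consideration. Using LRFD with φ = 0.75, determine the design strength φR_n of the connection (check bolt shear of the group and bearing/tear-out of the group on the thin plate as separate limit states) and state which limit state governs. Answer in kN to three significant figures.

995 kN (bolt shear governs)

Bolt shear: A_b = π·30²/4 = 706.9 mm²; R_n = 469 × 706.9 × 4 × 1 / 1000 = 1326 kN → 0.75 × 1326 = 995 kN.
Bearing (1.2 l_c t F_u ≤ 2.4 d t F_u): upper limit = 2.4·30·20·470 / 1000 = 676.8 kN.
  Edge l_c = 55 − 33/2 = 38.5 → r_n = 434.3 kN; interior l_c = 125 − 33 = 92 → r_n = 676.8 kN.
  R_n,bearing = 2·434.3 + 2·676.8 = 2222 kN → 0.75 × 2222 = 1670 kN.
Bolt shear governs: 995 kN.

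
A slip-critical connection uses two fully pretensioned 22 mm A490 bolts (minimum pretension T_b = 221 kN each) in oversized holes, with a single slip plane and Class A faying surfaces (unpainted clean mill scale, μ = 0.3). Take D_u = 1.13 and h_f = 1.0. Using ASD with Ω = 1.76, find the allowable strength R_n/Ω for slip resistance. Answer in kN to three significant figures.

R_n = μ · D_u · h_f · T_b · n_s · n_b = 0.3 × 1.13 × 1.0 × 221 × 1 × 2 = 149.8 kN.
Allowable strength R_n/Ω = 149.8 / 1.76 = 85.1 kN.

85.1 kN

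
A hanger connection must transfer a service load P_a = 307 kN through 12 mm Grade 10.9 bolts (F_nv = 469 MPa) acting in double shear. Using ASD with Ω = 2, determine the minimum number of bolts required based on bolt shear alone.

6 bolts

A_b = π·12²/4 = 113.1 mm².
Per-bolt allowable strength R_n/Ω = 469 × 113.1 × 2 / 1000 / 2 = 53.04 kN.
n ≥ 307 / 53.04 = 5.788 → use 6 bolts.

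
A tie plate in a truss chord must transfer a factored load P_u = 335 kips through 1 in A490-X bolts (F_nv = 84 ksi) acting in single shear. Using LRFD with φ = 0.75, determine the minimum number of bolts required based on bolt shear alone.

7 bolts

A_b = π·1²/4 = 0.7854 in².
Per-bolt design strength φR_n = 0.75 × 84 × 0.7854 × 1 = 49.48 kips.
n ≥ 335 / 49.48 = 6.77 → use 7 bolts.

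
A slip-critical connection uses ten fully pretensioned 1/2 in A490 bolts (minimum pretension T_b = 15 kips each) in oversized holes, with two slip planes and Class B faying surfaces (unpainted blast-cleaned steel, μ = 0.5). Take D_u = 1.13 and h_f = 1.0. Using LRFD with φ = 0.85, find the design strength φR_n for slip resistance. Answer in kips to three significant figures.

R_n = μ · D_u · h_f · T_b · n_s · n_b = 0.5 × 1.13 × 1.0 × 15 × 2 × 10 = 169.5 kips.
Design strength φR_n = 0.85 × 169.5 = 144 kips.

144 kips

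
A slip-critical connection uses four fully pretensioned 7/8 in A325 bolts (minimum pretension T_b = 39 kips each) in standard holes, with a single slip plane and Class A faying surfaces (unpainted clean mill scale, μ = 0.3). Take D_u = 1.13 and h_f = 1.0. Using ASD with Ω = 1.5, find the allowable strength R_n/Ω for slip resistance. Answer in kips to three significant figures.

35.3 kips

R_n = μ · D_u · h_f · T_b · n_s · n_b = 0.3 × 1.13 × 1.0 × 39 × 1 × 4 = 52.88 kips.
Allowable strength R_n/Ω = 52.88 / 1.5 = 35.3 kips.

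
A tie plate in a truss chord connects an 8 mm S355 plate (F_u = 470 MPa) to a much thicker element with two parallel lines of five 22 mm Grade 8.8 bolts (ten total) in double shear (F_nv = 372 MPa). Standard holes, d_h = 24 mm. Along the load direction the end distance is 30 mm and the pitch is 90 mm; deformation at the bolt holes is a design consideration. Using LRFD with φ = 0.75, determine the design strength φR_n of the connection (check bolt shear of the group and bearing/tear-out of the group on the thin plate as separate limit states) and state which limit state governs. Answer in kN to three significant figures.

Bolt shear: A_b = π·22²/4 = 380.1 mm²; R_n = 372 × 380.1 × 10 × 2 / 1000 = 2828 kN → 0.75 × 2828 = 2120 kN.
Bearing (1.2 l_c t F_u ≤ 2.4 d t F_u): upper limit = 2.4·22·8·470 / 1000 = 198.5 kN.
  Edge l_c = 30 − 24/2 = 18 → r_n = 81.22 kN; interior l_c = 90 − 24 = 66 → r_n = 198.5 kN.
  R_n,bearing = 2·81.22 + 8·198.5 = 1751 kN → 0.75 × 1751 = 1310 kN.
Bearing governs: 1310 kN.

1310 kN (bearing governs)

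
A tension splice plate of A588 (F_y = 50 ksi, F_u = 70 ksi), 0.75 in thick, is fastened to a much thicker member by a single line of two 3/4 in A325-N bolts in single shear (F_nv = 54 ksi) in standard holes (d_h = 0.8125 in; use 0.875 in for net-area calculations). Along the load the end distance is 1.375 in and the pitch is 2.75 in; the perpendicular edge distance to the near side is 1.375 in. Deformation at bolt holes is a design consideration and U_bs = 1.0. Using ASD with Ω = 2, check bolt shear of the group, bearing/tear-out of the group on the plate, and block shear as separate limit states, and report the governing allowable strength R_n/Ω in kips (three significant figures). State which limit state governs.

23.9 kips (bolt shear governs)

Bolt shear: A_b = π·0.75²/4 = 0.4418 in²; R_n = 54 × 0.4418 × 2 × 1 = 47.71 kips → 47.71 / 2 = 23.9 kips.
Bearing: edge l_c = 0.9688, r_n = 61.03 kips; interior l_c = 1.938, r_n = 94.5 kips; R_n = 61.03 + 1·94.5 = 155.5 kips → 77.8 kips.
Block shear: A_gv = 3.094, A_nv = 2.109, A_nt = 0.7031 in²; R_n = min(0.6F_uA_nv, 0.6F_yA_gv) + U_bs·F_u·A_nt = 137.8 kips → 68.9 kips.
Bolt shear governs: 23.9 kips.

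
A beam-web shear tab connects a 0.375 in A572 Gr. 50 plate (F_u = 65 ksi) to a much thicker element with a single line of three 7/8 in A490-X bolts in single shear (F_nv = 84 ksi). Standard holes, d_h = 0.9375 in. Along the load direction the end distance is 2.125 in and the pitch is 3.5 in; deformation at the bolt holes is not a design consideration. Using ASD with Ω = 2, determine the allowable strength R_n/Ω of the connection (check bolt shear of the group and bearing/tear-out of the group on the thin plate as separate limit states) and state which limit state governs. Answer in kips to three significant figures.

75.8 kips (bolt shear governs)

Bolt shear: A_b = π·0.875²/4 = 0.6013 in²; R_n = 84 × 0.6013 × 3 × 1 = 151.5 kips → 151.5 / 2 = 75.8 kips.
Bearing (1.5 l_c t F_u ≤ 3.0 d t F_u): upper limit = 3.0·0.875·0.375·65 = 63.98 kips.
  Edge l_c = 2.125 − 0.9375/2 = 1.656 → r_n = 60.56 kips; interior l_c = 3.5 − 0.9375 = 2.562 → r_n = 63.98 kips.
  R_n,bearing = 1·60.56 + 2·63.98 = 188.5 kips → 188.5 / 2 = 94.3 kips.
Bolt shear governs: 75.8 kips.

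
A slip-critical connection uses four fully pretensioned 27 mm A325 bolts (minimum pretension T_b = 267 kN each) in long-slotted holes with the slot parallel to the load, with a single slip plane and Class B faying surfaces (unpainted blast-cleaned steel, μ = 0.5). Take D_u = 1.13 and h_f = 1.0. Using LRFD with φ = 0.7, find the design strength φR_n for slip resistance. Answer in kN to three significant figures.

R_n = μ · D_u · h_f · T_b · n_s · n_b = 0.5 × 1.13 × 1.0 × 267 × 1 × 4 = 603.4 kN.
Design strength φR_n = 0.7 × 603.4 = 422 kN.

422 kN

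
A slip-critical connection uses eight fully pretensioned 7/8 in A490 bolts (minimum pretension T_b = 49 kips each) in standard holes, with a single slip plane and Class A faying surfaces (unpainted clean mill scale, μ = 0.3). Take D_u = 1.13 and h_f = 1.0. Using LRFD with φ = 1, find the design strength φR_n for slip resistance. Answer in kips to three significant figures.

R_n = μ · D_u · h_f · T_b · n_s · n_b = 0.3 × 1.13 × 1.0 × 49 × 1 × 8 = 132.9 kips.
Design strength φR_n = 1 × 132.9 = 133 kips.

133 kips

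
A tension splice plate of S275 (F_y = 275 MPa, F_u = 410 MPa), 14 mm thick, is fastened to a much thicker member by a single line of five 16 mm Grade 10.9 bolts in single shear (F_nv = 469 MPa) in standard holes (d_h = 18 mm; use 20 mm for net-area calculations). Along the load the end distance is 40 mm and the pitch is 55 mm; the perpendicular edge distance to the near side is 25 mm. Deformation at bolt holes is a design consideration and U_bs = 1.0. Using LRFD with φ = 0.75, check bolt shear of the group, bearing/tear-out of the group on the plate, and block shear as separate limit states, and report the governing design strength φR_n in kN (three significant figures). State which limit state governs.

354 kN (bolt shear governs)

Bolt shear: A_b = π·16²/4 = 201.1 mm²; R_n = 469 × 201.1 × 5 × 1 / 1000 = 471.5 kN → 0.75 × 471.5 = 354 kN.
Bearing: edge l_c = 31, r_n = 213.5 kN; interior l_c = 37, r_n = 220.4 kN; R_n = 213.5 + 4·220.4 = 1095 kN → 821 kN.
Block shear: A_gv = 3640, A_nv = 2380, A_nt = 210 mm²; R_n = min(0.6F_uA_nv, 0.6F_yA_gv) + U_bs·F_u·A_nt = 671.6 kN → 504 kN.
Bolt shear governs: 354 kN.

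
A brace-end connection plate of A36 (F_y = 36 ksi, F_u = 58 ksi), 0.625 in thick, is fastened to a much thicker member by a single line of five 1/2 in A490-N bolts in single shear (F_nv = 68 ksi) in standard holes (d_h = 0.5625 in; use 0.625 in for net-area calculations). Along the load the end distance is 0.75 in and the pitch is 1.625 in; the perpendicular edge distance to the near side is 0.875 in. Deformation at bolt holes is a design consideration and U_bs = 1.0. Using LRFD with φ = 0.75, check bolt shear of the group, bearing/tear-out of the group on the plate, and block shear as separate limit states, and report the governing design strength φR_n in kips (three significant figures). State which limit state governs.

Bolt shear: A_b = π·0.5²/4 = 0.1963 in²; R_n = 68 × 0.1963 × 5 × 1 = 66.76 kips → 0.75 × 66.76 = 50.1 kips.
Bearing: edge l_c = 0.4688, r_n = 20.39 kips; interior l_c = 1.062, r_n = 43.5 kips; R_n = 20.39 + 4·43.5 = 194.4 kips → 146 kips.
Block shear: A_gv = 4.531, A_nv = 2.773, A_nt = 0.3516 in²; R_n = min(0.6F_uA_nv, 0.6F_yA_gv) + U_bs·F_u·A_nt = 116.9 kips → 87.7 kips.
Bolt shear governs: 50.1 kips.

50.1 kips (bolt shear governs)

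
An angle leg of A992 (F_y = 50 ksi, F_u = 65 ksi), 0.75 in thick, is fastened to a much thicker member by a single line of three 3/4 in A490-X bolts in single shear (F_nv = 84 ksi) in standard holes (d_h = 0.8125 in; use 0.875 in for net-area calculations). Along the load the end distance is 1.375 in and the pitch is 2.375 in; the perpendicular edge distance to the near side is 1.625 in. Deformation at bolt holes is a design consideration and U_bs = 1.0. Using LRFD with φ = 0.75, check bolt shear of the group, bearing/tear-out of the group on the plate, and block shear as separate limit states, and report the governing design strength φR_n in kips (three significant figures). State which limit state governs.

83.5 kips (bolt shear governs)

Bolt shear: A_b = π·0.75²/4 = 0.4418 in²; R_n = 84 × 0.4418 × 3 × 1 = 111.3 kips → 0.75 × 111.3 = 83.5 kips.
Bearing: edge l_c = 0.9688, r_n = 56.67 kips; interior l_c = 1.562, r_n = 87.75 kips; R_n = 56.67 + 2·87.75 = 232.2 kips → 174 kips.
Block shear: A_gv = 4.594, A_nv = 2.953, A_nt = 0.8906 in²; R_n = min(0.6F_uA_nv, 0.6F_yA_gv) + U_bs·F_u·A_nt = 173.1 kips → 130 kips.
Bolt shear governs: 83.5 kips.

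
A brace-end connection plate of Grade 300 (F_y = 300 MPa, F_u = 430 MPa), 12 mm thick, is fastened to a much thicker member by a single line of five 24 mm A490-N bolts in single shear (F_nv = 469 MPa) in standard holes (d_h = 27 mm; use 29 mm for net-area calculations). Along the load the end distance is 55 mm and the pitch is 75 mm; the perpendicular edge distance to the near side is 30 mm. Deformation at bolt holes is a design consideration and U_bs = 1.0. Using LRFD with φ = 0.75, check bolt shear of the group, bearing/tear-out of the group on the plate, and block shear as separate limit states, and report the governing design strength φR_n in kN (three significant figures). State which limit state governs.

581 kN (block shear governs)

Bolt shear: A_b = π·24²/4 = 452.4 mm²; R_n = 469 × 452.4 × 5 × 1 / 1000 = 1061 kN → 0.75 × 1061 = 796 kN.
Bearing: edge l_c = 41.5, r_n = 257 kN; interior l_c = 48, r_n = 297.2 kN; R_n = 257 + 4·297.2 = 1446 kN → 1080 kN.
Block shear: A_gv = 4260, A_nv = 2694, A_nt = 186 mm²; R_n = min(0.6F_uA_nv, 0.6F_yA_gv) + U_bs·F_u·A_nt = 775 kN → 581 kN.
Block shear governs: 581 kN.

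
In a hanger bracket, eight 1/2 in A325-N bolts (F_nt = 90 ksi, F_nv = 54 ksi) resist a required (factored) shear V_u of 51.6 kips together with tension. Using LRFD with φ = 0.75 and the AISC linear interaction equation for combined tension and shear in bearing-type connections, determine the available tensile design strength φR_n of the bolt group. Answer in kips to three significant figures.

A_b = π·0.5²/4 = 0.1963 in²; f_rv = 51.6 / (8 × 0.1963) = 32.85 ksi.
F'_nt = 1.3 F_nt − (F_nt / φF_nv) f_rv = 1.3·90 − (90/(0.75·54))·32.85 = 44 ksi, capped at F_nt → F'_nt = 44 ksi.
R_n = F'_nt · A_b · n = 44 × 0.1963 × 8 = 69.12 kips.
Design strength φR_n = 0.75 × 69.12 = 51.8 kips.

51.8 kips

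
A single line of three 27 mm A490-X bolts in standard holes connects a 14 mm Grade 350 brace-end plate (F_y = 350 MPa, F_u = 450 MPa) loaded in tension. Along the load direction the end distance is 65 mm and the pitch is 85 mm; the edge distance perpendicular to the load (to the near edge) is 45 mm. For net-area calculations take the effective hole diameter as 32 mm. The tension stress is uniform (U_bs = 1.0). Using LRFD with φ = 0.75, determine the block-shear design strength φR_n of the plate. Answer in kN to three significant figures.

576 kN

Shear plane L_v = 65 + 2·85 = 235 mm; A_gv = 235 × 14 = 3290 mm².
A_nv = (235 − 2.5·32) × 14 = 2170 mm².
A_nt = (45 − 0.5·32) × 14 = 406 mm².
0.6 F_u A_nv = 585.9 kN; 0.6 F_y A_gv = 690.9 kN → shear rupture governs the shear term.
R_n = 585.9 + 1.0 × 450 × 406 / 1000 = 768.6 kN.
Design strength φR_n = 0.75 × 768.6 = 576 kN.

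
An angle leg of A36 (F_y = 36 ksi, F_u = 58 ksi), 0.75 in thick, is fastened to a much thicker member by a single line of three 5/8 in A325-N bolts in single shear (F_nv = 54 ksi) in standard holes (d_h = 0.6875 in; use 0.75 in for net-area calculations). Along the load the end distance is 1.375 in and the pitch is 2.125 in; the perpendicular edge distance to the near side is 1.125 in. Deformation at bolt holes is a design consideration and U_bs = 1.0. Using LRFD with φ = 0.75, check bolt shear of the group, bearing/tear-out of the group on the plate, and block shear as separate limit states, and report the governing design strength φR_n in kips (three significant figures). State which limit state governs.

Bolt shear: A_b = π·0.625²/4 = 0.3068 in²; R_n = 54 × 0.3068 × 3 × 1 = 49.7 kips → 0.75 × 49.7 = 37.3 kips.
Bearing: edge l_c = 1.031, r_n = 53.83 kips; interior l_c = 1.438, r_n = 65.25 kips; R_n = 53.83 + 2·65.25 = 184.3 kips → 138 kips.
Block shear: A_gv = 4.219, A_nv = 2.812, A_nt = 0.5625 in²; R_n = min(0.6F_uA_nv, 0.6F_yA_gv) + U_bs·F_u·A_nt = 123.7 kips → 92.8 kips.
Bolt shear governs: 37.3 kips.

37.3 kips (bolt shear governs)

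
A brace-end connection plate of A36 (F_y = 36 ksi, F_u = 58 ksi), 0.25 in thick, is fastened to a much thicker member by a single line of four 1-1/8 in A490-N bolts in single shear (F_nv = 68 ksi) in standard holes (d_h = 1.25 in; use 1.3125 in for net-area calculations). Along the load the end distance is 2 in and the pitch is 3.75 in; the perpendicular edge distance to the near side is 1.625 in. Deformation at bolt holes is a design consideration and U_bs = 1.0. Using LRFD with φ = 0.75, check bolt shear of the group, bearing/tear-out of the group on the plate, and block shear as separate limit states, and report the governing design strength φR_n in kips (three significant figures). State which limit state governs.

Bolt shear: A_b = π·1.125²/4 = 0.994 in²; R_n = 68 × 0.994 × 4 × 1 = 270.4 kips → 0.75 × 270.4 = 203 kips.
Bearing: edge l_c = 1.375, r_n = 23.92 kips; interior l_c = 2.5, r_n = 39.15 kips; R_n = 23.92 + 3·39.15 = 141.4 kips → 106 kips.
Block shear: A_gv = 3.312, A_nv = 2.164, A_nt = 0.2422 in²; R_n = min(0.6F_uA_nv, 0.6F_yA_gv) + U_bs·F_u·A_nt = 85.6 kips → 64.2 kips.
Block shear governs: 64.2 kips.

64.2 kips (block shear governs)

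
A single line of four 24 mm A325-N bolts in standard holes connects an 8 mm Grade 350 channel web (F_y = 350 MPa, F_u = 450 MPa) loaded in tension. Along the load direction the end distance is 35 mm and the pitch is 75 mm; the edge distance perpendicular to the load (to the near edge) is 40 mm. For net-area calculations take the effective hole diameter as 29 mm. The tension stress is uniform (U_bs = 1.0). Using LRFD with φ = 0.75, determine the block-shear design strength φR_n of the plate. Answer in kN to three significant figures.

326 kN

Shear plane L_v = 35 + 3·75 = 260 mm; A_gv = 260 × 8 = 2080 mm².
A_nv = (260 − 3.5·29) × 8 = 1268 mm².
A_nt = (40 − 0.5·29) × 8 = 204 mm².
0.6 F_u A_nv = 342.4 kN; 0.6 F_y A_gv = 436.8 kN → shear rupture governs the shear term.
R_n = 342.4 + 1.0 × 450 × 204 / 1000 = 434.2 kN.
Design strength φR_n = 0.75 × 434.2 = 326 kN.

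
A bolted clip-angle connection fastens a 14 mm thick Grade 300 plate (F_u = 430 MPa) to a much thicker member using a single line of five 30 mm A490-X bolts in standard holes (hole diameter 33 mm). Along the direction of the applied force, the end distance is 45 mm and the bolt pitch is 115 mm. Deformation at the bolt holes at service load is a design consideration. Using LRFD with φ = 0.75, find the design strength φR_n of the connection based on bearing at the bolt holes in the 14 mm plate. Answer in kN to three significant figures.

Per bolt r_n = 1.2 l_c t F_u ≤ 2.4 d t F_u; upper limit = 2.4 × 30 × 14 × 430 / 1000 = 433.4 kN.
Edge bolt: l_c = 45 − 33/2 = 28.5 mm → 1.2 × 28.5 × 14 × 430 / 1000 = 205.9 → r_n = 205.9 kN.
Interior bolts: l_c = 115 − 33 = 82 mm → 1.2 × 82 × 14 × 430 / 1000 = 592.4 → r_n = 433.4 kN.
R_n = 1 × 205.9 + 4 × 433.4 = 1940 kN.
Design strength φR_n = 0.75 × 1940 = 1450 kN.

1450 kN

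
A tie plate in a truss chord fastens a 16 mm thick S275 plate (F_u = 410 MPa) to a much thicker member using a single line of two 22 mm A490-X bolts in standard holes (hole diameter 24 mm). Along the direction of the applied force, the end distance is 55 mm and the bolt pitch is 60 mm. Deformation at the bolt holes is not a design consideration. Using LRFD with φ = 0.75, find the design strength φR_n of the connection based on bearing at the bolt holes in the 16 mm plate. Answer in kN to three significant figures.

Per bolt r_n = 1.5 l_c t F_u ≤ 3.0 d t F_u; upper limit = 3.0 × 22 × 16 × 410 / 1000 = 433 kN.
Edge bolt: l_c = 55 − 24/2 = 43 mm → 1.5 × 43 × 16 × 410 / 1000 = 423.1 → r_n = 423.1 kN.
Interior bolts: l_c = 60 − 24 = 36 mm → 1.5 × 36 × 16 × 410 / 1000 = 354.2 → r_n = 354.2 kN.
R_n = 1 × 423.1 + 1 × 354.2 = 777.4 kN.
Design strength φR_n = 0.75 × 777.4 = 583 kN.

583 kN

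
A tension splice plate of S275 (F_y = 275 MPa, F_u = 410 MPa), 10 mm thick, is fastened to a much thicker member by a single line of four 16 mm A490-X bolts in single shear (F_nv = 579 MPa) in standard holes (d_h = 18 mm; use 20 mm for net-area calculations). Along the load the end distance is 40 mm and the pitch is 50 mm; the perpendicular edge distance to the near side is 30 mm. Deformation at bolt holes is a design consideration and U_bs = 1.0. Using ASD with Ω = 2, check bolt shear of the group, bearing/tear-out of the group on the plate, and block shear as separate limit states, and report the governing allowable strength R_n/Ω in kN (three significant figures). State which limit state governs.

Bolt shear: A_b = π·16²/4 = 201.1 mm²; R_n = 579 × 201.1 × 4 × 1 / 1000 = 465.7 kN → 465.7 / 2 = 233 kN.
Bearing: edge l_c = 31, r_n = 152.5 kN; interior l_c = 32, r_n = 157.4 kN; R_n = 152.5 + 3·157.4 = 624.8 kN → 312 kN.
Block shear: A_gv = 1900, A_nv = 1200, A_nt = 200 mm²; R_n = min(0.6F_uA_nv, 0.6F_yA_gv) + U_bs·F_u·A_nt = 377.2 kN → 189 kN.
Block shear governs: 189 kN.

189 kN (block shear governs)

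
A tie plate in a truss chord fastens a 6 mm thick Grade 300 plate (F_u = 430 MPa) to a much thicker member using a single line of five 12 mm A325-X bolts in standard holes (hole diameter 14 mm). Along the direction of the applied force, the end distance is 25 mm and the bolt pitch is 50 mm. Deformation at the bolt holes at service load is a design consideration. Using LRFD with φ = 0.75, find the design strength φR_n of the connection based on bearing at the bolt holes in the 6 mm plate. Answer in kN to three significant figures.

Per bolt r_n = 1.2 l_c t F_u ≤ 2.4 d t F_u; upper limit = 2.4 × 12 × 6 × 430 / 1000 = 74.3 kN.
Edge bolt: l_c = 25 − 14/2 = 18 mm → 1.2 × 18 × 6 × 430 / 1000 = 55.73 → r_n = 55.73 kN.
Interior bolts: l_c = 50 − 14 = 36 mm → 1.2 × 36 × 6 × 430 / 1000 = 111.5 → r_n = 74.3 kN.
R_n = 1 × 55.73 + 4 × 74.3 = 352.9 kN.
Design strength φR_n = 0.75 × 352.9 = 265 kN.

265 kN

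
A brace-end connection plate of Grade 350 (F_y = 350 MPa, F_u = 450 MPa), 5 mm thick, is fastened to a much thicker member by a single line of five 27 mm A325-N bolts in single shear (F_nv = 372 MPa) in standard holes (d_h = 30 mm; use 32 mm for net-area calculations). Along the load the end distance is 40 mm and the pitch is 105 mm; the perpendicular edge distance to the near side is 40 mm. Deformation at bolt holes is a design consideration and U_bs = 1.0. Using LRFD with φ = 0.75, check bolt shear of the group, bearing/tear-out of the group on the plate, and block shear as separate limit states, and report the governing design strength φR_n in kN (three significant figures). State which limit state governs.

360 kN (block shear governs)

Bolt shear: A_b = π·27²/4 = 572.6 mm²; R_n = 372 × 572.6 × 5 × 1 / 1000 = 1065 kN → 0.75 × 1065 = 799 kN.
Bearing: edge l_c = 25, r_n = 67.5 kN; interior l_c = 75, r_n = 145.8 kN; R_n = 67.5 + 4·145.8 = 650.7 kN → 488 kN.
Block shear: A_gv = 2300, A_nv = 1580, A_nt = 120 mm²; R_n = min(0.6F_uA_nv, 0.6F_yA_gv) + U_bs·F_u·A_nt = 480.6 kN → 360 kN.
Block shear governs: 360 kN.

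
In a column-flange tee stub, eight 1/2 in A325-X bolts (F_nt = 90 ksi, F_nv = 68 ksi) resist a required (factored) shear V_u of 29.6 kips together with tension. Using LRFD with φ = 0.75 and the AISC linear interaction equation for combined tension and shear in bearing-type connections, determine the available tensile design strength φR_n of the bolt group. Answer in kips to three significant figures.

A_b = π·0.5²/4 = 0.1963 in²; f_rv = 29.6 / (8 × 0.1963) = 18.84 ksi.
F'_nt = 1.3 F_nt − (F_nt / φF_nv) f_rv = 1.3·90 − (90/(0.75·68))·18.84 = 83.75 ksi, capped at F_nt → F'_nt = 83.75 ksi.
R_n = F'_nt · A_b · n = 83.75 × 0.1963 × 8 = 131.5 kips.
Design strength φR_n = 0.75 × 131.5 = 98.7 kips.

98.7 kips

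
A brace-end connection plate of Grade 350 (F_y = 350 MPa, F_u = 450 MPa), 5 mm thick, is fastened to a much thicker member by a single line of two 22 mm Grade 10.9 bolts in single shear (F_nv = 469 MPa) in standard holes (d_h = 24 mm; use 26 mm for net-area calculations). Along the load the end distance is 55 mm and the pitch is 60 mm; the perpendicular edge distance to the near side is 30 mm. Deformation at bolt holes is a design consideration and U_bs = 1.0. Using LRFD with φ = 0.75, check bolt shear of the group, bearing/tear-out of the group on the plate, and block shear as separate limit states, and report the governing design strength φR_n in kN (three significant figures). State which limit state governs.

106 kN (block shear governs)

Bolt shear: A_b = π·22²/4 = 380.1 mm²; R_n = 469 × 380.1 × 2 × 1 / 1000 = 356.6 kN → 0.75 × 356.6 = 267 kN.
Bearing: edge l_c = 43, r_n = 116.1 kN; interior l_c = 36, r_n = 97.2 kN; R_n = 116.1 + 1·97.2 = 213.3 kN → 160 kN.
Block shear: A_gv = 575, A_nv = 380, A_nt = 85 mm²; R_n = min(0.6F_uA_nv, 0.6F_yA_gv) + U_bs·F_u·A_nt = 140.8 kN → 106 kN.
Block shear governs: 106 kN.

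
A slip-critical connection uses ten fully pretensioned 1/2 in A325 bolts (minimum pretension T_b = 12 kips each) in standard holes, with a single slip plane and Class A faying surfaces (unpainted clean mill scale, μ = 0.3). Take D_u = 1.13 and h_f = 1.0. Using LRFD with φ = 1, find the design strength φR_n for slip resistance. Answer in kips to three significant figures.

R_n = μ · D_u · h_f · T_b · n_s · n_b = 0.3 × 1.13 × 1.0 × 12 × 1 × 10 = 40.68 kips.
Design strength φR_n = 1 × 40.68 = 40.7 kips.

40.7 kips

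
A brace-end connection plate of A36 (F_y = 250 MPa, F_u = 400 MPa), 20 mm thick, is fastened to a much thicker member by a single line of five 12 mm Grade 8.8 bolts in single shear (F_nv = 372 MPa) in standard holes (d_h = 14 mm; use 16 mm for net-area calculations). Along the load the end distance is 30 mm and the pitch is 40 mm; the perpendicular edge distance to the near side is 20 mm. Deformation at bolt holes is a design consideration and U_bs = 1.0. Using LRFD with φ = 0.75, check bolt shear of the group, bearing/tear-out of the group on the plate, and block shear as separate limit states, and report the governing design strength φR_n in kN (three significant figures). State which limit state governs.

Bolt shear: A_b = π·12²/4 = 113.1 mm²; R_n = 372 × 113.1 × 5 × 1 / 1000 = 210.4 kN → 0.75 × 210.4 = 158 kN.
Bearing: edge l_c = 23, r_n = 220.8 kN; interior l_c = 26, r_n = 230.4 kN; R_n = 220.8 + 4·230.4 = 1142 kN → 857 kN.
Block shear: A_gv = 3800, A_nv = 2360, A_nt = 240 mm²; R_n = min(0.6F_uA_nv, 0.6F_yA_gv) + U_bs·F_u·A_nt = 662.4 kN → 497 kN.
Bolt shear governs: 158 kN.

158 kN (bolt shear governs)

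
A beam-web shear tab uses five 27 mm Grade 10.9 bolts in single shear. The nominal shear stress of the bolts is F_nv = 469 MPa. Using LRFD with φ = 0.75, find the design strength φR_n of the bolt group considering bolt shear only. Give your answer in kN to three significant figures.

1010 kN

A_b = π × 27² / 4 = 572.6 mm².
R_n = F_nv · A_b · n · n_s = 469 × 572.6 × 5 × 1 / 1000 = 1343 kN.
Design strength φR_n = 0.75 × 1343 = 1010 kN.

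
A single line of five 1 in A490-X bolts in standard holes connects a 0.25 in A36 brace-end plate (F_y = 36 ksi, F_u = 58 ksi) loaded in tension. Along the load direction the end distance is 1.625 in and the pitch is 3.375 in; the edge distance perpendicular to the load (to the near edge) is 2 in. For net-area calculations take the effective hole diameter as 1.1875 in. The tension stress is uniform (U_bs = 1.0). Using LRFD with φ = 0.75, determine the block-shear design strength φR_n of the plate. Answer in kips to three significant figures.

76.5 kips

Shear plane L_v = 1.625 + 4·3.375 = 15.12 in; A_gv = 15.12 × 0.25 = 3.781 in².
A_nv = (15.12 − 4.5·1.1875) × 0.25 = 2.445 in².
A_nt = (2 − 0.5·1.1875) × 0.25 = 0.3516 in².
0.6 F_u A_nv = 85.1 kips; 0.6 F_y A_gv = 81.67 kips → shear yielding governs the shear term.
R_n = 81.67 + 1.0 × 58 × 0.3516 = 102.1 kips.
Design strength φR_n = 0.75 × 102.1 = 76.5 kips.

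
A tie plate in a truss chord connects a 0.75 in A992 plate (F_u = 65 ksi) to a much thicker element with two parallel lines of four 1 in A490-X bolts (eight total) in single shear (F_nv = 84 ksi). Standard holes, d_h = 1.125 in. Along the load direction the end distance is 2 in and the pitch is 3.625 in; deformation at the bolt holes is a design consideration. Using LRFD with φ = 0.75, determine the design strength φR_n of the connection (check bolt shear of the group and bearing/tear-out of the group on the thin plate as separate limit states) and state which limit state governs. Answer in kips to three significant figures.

396 kips (bolt shear governs)

Bolt shear: A_b = π·1²/4 = 0.7854 in²; R_n = 84 × 0.7854 × 8 × 1 = 527.8 kips → 0.75 × 527.8 = 396 kips.
Bearing (1.2 l_c t F_u ≤ 2.4 d t F_u): upper limit = 2.4·1·0.75·65 = 117 kips.
  Edge l_c = 2 − 1.125/2 = 1.438 → r_n = 84.09 kips; interior l_c = 3.625 − 1.125 = 2.5 → r_n = 117 kips.
  R_n,bearing = 2·84.09 + 6·117 = 870.2 kips → 0.75 × 870.2 = 653 kips.
Bolt shear governs: 396 kips.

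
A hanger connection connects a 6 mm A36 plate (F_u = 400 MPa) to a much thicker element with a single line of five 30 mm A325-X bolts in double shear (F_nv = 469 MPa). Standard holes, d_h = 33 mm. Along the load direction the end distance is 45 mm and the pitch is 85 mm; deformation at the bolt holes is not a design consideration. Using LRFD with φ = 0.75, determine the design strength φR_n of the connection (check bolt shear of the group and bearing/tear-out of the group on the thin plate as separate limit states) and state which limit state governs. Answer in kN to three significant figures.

Bolt shear: A_b = π·30²/4 = 706.9 mm²; R_n = 469 × 706.9 × 5 × 2 / 1000 = 3315 kN → 0.75 × 3315 = 2490 kN.
Bearing (1.5 l_c t F_u ≤ 3.0 d t F_u): upper limit = 3.0·30·6·400 / 1000 = 216 kN.
  Edge l_c = 45 − 33/2 = 28.5 → r_n = 102.6 kN; interior l_c = 85 − 33 = 52 → r_n = 187.2 kN.
  R_n,bearing = 1·102.6 + 4·187.2 = 851.4 kN → 0.75 × 851.4 = 639 kN.
Bearing governs: 639 kN.

639 kN (bearing governs)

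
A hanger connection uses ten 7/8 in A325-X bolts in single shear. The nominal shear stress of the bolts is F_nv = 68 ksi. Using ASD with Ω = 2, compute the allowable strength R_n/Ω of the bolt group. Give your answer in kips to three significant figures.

204 kips

A_b = π × 0.875² / 4 = 0.6013 in².
R_n = F_nv · A_b · n · n_s = 68 × 0.6013 × 10 × 1 = 408.9 kips.
Allowable strength R_n/Ω = 408.9 / 2 = 204 kips.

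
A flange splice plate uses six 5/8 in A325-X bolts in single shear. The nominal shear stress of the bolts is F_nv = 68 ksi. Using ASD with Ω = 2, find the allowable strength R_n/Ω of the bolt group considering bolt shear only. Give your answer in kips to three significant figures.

A_b = π × 0.625² / 4 = 0.3068 in².
R_n = F_nv · A_b · n · n_s = 68 × 0.3068 × 6 × 1 = 125.2 kips.
Allowable strength R_n/Ω = 125.2 / 2 = 62.6 kips.

62.6 kips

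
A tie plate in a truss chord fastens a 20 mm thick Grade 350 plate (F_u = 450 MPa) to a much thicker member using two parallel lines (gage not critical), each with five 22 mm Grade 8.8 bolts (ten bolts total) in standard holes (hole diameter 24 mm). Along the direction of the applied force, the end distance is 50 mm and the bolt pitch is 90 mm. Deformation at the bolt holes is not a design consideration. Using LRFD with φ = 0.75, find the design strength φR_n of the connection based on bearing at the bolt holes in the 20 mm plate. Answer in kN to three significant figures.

Per bolt r_n = 1.5 l_c t F_u ≤ 3.0 d t F_u; upper limit = 3.0 × 22 × 20 × 450 / 1000 = 594 kN.
Edge bolt: l_c = 50 − 24/2 = 38 mm → 1.5 × 38 × 20 × 450 / 1000 = 513 → r_n = 513 kN.
Interior bolts: l_c = 90 − 24 = 66 mm → 1.5 × 66 × 20 × 450 / 1000 = 891 → r_n = 594 kN.
R_n = 2 × 513 + 8 × 594 = 5778 kN.
Design strength φR_n = 0.75 × 5778 = 4330 kN.

4330 kN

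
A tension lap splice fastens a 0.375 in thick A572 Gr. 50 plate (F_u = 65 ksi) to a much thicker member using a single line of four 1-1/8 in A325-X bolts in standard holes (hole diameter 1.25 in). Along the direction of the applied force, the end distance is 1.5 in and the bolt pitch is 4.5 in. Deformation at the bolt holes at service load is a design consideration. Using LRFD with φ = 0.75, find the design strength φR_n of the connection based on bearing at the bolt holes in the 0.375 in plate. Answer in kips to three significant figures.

Per bolt r_n = 1.2 l_c t F_u ≤ 2.4 d t F_u; upper limit = 2.4 × 1.125 × 0.375 × 65 = 65.81 kips.
Edge bolt: l_c = 1.5 − 1.25/2 = 0.875 in → 1.2 × 0.875 × 0.375 × 65 = 25.59 → r_n = 25.59 kips.
Interior bolts: l_c = 4.5 − 1.25 = 3.25 in → 1.2 × 3.25 × 0.375 × 65 = 95.06 → r_n = 65.81 kips.
R_n = 1 × 25.59 + 3 × 65.81 = 223 kips.
Design strength φR_n = 0.75 × 223 = 167 kips.

167 kips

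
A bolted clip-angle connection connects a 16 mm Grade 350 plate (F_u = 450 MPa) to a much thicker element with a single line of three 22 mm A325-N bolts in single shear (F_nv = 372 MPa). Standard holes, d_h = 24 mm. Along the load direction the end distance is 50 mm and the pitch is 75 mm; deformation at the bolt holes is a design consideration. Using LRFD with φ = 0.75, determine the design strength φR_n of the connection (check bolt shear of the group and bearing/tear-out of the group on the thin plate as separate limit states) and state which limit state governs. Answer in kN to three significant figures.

Bolt shear: A_b = π·22²/4 = 380.1 mm²; R_n = 372 × 380.1 × 3 × 1 / 1000 = 424.2 kN → 0.75 × 424.2 = 318 kN.
Bearing (1.2 l_c t F_u ≤ 2.4 d t F_u): upper limit = 2.4·22·16·450 / 1000 = 380.2 kN.
  Edge l_c = 50 − 24/2 = 38 → r_n = 328.3 kN; interior l_c = 75 − 24 = 51 → r_n = 380.2 kN.
  R_n,bearing = 1·328.3 + 2·380.2 = 1089 kN → 0.75 × 1089 = 816 kN.
Bolt shear governs: 318 kN.

318 kN (bolt shear governs)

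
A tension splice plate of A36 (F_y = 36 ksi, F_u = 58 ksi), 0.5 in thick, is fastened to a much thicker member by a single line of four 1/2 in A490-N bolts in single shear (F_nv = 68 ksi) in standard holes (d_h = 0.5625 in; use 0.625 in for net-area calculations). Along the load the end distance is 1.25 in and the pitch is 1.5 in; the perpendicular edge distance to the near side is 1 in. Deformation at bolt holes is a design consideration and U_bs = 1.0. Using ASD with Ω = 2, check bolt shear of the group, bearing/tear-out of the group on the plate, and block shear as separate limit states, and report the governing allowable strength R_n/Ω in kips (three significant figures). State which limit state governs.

26.7 kips (bolt shear governs)

Bolt shear: A_b = π·0.5²/4 = 0.1963 in²; R_n = 68 × 0.1963 × 4 × 1 = 53.41 kips → 53.41 / 2 = 26.7 kips.
Bearing: edge l_c = 0.9688, r_n = 33.71 kips; interior l_c = 0.9375, r_n = 32.62 kips; R_n = 33.71 + 3·32.62 = 131.6 kips → 65.8 kips.
Block shear: A_gv = 2.875, A_nv = 1.781, A_nt = 0.3438 in²; R_n = min(0.6F_uA_nv, 0.6F_yA_gv) + U_bs·F_u·A_nt = 81.92 kips → 41 kips.
Bolt shear governs: 26.7 kips.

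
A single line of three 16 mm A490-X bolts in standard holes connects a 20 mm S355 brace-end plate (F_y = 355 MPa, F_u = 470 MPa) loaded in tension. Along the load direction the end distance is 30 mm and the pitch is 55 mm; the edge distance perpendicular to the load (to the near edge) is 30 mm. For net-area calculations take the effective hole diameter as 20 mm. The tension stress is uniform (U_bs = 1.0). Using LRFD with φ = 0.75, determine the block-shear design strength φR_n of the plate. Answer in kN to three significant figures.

Shear plane L_v = 30 + 2·55 = 140 mm; A_gv = 140 × 20 = 2800 mm².
A_nv = (140 − 2.5·20) × 20 = 1800 mm².
A_nt = (30 − 0.5·20) × 20 = 400 mm².
0.6 F_u A_nv = 507.6 kN; 0.6 F_y A_gv = 596.4 kN → shear rupture governs the shear term.
R_n = 507.6 + 1.0 × 470 × 400 / 1000 = 695.6 kN.
Design strength φR_n = 0.75 × 695.6 = 522 kN.

522 kN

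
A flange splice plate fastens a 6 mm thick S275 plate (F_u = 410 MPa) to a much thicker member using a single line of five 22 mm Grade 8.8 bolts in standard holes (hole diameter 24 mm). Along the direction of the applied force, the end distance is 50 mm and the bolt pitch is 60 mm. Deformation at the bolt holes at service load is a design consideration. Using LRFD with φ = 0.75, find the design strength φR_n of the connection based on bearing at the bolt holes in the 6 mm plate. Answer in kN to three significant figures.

403 kN

Per bolt r_n = 1.2 l_c t F_u ≤ 2.4 d t F_u; upper limit = 2.4 × 22 × 6 × 410 / 1000 = 129.9 kN.
Edge bolt: l_c = 50 − 24/2 = 38 mm → 1.2 × 38 × 6 × 410 / 1000 = 112.2 → r_n = 112.2 kN.
Interior bolts: l_c = 60 − 24 = 36 mm → 1.2 × 36 × 6 × 410 / 1000 = 106.3 → r_n = 106.3 kN.
R_n = 1 × 112.2 + 4 × 106.3 = 537.3 kN.
Design strength φR_n = 0.75 × 537.3 = 403 kN.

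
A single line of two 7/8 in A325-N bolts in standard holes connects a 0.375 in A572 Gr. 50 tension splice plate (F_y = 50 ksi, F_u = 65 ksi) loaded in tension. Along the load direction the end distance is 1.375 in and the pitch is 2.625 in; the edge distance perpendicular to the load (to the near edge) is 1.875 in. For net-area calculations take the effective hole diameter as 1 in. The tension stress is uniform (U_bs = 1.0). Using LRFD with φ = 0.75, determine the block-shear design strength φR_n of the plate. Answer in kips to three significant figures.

52.6 kips

Shear plane L_v = 1.375 + 1·2.625 = 4 in; A_gv = 4 × 0.375 = 1.5 in².
A_nv = (4 − 1.5·1) × 0.375 = 0.9375 in².
A_nt = (1.875 − 0.5·1) × 0.375 = 0.5156 in².
0.6 F_u A_nv = 36.56 kips; 0.6 F_y A_gv = 45 kips → shear rupture governs the shear term.
R_n = 36.56 + 1.0 × 65 × 0.5156 = 70.08 kips.
Design strength φR_n = 0.75 × 70.08 = 52.6 kips.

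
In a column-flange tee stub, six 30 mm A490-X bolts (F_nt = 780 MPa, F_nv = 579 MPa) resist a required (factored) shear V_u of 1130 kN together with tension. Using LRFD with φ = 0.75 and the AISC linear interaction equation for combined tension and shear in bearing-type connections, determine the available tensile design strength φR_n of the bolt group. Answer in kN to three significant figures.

A_b = π·30²/4 = 706.9 mm²; f_rv = 1130 × 1000 / (6 × 706.9) = 266.4 MPa.
F'_nt = 1.3 F_nt − (F_nt / φF_nv) f_rv = 1.3·780 − (780/(0.75·579))·266.4 = 535.4 MPa, capped at F_nt → F'_nt = 535.4 MPa.
R_n = F'_nt · A_b · n = 535.4 × 706.9 × 6 / 1000 = 2271 kN.
Design strength φR_n = 0.75 × 2271 = 1700 kN.

1700 kN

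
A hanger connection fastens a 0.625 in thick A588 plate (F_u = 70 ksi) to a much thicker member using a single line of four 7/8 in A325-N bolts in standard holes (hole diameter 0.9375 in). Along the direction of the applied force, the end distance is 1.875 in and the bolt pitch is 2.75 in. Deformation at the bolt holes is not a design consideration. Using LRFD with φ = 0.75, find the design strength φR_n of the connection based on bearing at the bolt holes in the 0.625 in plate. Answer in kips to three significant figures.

328 kips

Per bolt r_n = 1.5 l_c t F_u ≤ 3.0 d t F_u; upper limit = 3.0 × 0.875 × 0.625 × 70 = 114.8 kips.
Edge bolt: l_c = 1.875 − 0.9375/2 = 1.406 in → 1.5 × 1.406 × 0.625 × 70 = 92.29 → r_n = 92.29 kips.
Interior bolts: l_c = 2.75 − 0.9375 = 1.812 in → 1.5 × 1.812 × 0.625 × 70 = 118.9 → r_n = 114.8 kips.
R_n = 1 × 92.29 + 3 × 114.8 = 436.8 kips.
Design strength φR_n = 0.75 × 436.8 = 328 kips.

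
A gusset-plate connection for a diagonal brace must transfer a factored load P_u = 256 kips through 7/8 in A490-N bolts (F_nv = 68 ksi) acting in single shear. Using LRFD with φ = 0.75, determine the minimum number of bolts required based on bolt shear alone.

9 bolts

A_b = π·0.875²/4 = 0.6013 in².
Per-bolt design strength φR_n = 0.75 × 68 × 0.6013 × 1 = 30.67 kips.
n ≥ 256 / 30.67 = 8.348 → use 9 bolts.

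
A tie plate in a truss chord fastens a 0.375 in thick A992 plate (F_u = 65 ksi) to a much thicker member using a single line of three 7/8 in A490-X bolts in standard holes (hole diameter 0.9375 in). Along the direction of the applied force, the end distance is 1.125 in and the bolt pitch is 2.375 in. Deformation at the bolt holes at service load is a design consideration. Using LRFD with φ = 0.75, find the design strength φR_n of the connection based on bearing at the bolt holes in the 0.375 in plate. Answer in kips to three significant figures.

Per bolt r_n = 1.2 l_c t F_u ≤ 2.4 d t F_u; upper limit = 2.4 × 0.875 × 0.375 × 65 = 51.19 kips.
Edge bolt: l_c = 1.125 − 0.9375/2 = 0.6562 in → 1.2 × 0.6562 × 0.375 × 65 = 19.2 → r_n = 19.2 kips.
Interior bolts: l_c = 2.375 − 0.9375 = 1.438 in → 1.2 × 1.438 × 0.375 × 65 = 42.05 → r_n = 42.05 kips.
R_n = 1 × 19.2 + 2 × 42.05 = 103.3 kips.
Design strength φR_n = 0.75 × 103.3 = 77.5 kips.

77.5 kips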